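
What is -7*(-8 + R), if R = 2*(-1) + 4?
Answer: 42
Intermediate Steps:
R = 2 (R = -2 + 4 = 2)
-7*(-8 + R) = -7*(-8 + 2) = -7*(-6) = 42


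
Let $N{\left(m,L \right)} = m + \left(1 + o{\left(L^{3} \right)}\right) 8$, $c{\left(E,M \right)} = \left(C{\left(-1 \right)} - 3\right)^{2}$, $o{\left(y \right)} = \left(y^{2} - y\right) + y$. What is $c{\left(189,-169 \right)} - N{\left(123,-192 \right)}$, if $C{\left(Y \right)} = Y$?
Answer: $-400771988324467$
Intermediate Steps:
$o{\left(y \right)} = y^{2}$
$c{\left(E,M \right)} = 16$ ($c{\left(E,M \right)} = \left(-1 - 3\right)^{2} = \left(-4\right)^{2} = 16$)
$N{\left(m,L \right)} = 8 + m + 8 L^{6}$ ($N{\left(m,L \right)} = m + \left(1 + \left(L^{3}\right)^{2}\right) 8 = m + \left(1 + L^{6}\right) 8 = m + \left(8 + 8 L^{6}\right) = 8 + m + 8 L^{6}$)
$c{\left(189,-169 \right)} - N{\left(123,-192 \right)} = 16 - \left(8 + 123 + 8 \left(-192\right)^{6}\right) = 16 - \left(8 + 123 + 8 \cdot 50096498540544\right) = 16 - \left(8 + 123 + 400771988324352\right) = 16 - 400771988324483 = -400771988324467$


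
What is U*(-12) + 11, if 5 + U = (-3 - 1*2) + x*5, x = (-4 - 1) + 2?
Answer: 311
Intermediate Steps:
x = -3 (x = -5 + 2 = -3)
U = -25 (U = -5 + ((-3 - 1*2) - 3*5) = -5 + ((-3 - 2) - 15) = -5 + (-5 - 15) = -5 - 20 = -25)
U*(-12) + 11 = -25*(-12) + 11 = 300 + 11 = 311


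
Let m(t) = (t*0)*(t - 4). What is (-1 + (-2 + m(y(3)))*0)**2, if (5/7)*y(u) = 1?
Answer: 1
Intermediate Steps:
y(u) = 7/5 (y(u) = (7/5)*1 = 7/5)
m(t) = 0 (m(t) = 0*(-4 + t) = 0)
(-1 + (-2 + m(y(3)))*0)**2 = (-1 + (-2 + 0)*0)**2 = (-1 - 2*0)**2 = (-1 + 0)**2 = (-1)**2 = 1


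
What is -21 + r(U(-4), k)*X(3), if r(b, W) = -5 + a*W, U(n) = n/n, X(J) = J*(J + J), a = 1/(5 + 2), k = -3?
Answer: -831/7 ≈ -118.71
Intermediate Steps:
a = ⅐ (a = 1/7 = ⅐ ≈ 0.14286)
X(J) = 2*J² (X(J) = J*(2*J) = 2*J²)
U(n) = 1
r(b, W) = -5 + W/7
-21 + r(U(-4), k)*X(3) = -21 + (-5 + (⅐)*(-3))*(2*3²) = -21 + (-5 - 3/7)*(2*9) = -21 - 38/7*18 = -21 - 684/7 = -831/7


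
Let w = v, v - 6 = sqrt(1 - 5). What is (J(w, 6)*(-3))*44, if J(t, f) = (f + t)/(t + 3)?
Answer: -14784/85 + 792*I/85 ≈ -173.93 + 9.3176*I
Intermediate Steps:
v = 6 + 2*I (v = 6 + sqrt(1 - 5) = 6 + sqrt(-4) = 6 + 2*I ≈ 6.0 + 2.0*I)
w = 6 + 2*I ≈ 6.0 + 2.0*I
J(t, f) = (f + t)/(3 + t)
(J(w, 6)*(-3))*44 = (((6 + (6 + 2*I))/(3 + (6 + 2*I)))*(-3))*44 = (((12 + 2*I)/(9 + 2*I))*(-3))*44 = ((((9 - 2*I)/85)*(12 + 2*I))*(-3))*44 = (((9 - 2*I)*(12 + 2*I)/85)*(-3))*44 = -3*(9 - 2*I)*(12 + 2*I)/85*44 = -132*(9 - 2*I)*(12 + 2*I)/85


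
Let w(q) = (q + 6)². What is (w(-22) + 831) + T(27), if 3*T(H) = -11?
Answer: 3250/3 ≈ 1083.3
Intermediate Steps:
T(H) = -11/3 (T(H) = (⅓)*(-11) = -11/3)
w(q) = (6 + q)²
(w(-22) + 831) + T(27) = ((6 - 22)² + 831) - 11/3 = ((-16)² + 831) - 11/3 = (256 + 831) - 11/3 = 1087 - 11/3 = 3250/3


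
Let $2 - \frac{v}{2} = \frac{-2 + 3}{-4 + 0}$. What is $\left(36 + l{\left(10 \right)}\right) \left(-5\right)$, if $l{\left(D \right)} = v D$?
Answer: $-405$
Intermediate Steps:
$v = \frac{9}{2}$ ($v = 4 - 2 \frac{-2 + 3}{-4 + 0} = 4 - 2 \cdot 1 \frac{1}{-4} = 4 - 2 \cdot 1 \left(- \frac{1}{4}\right) = 4 - - \frac{1}{2} = 4 + \frac{1}{2} = \frac{9}{2} \approx 4.5$)
$l{\left(D \right)} = \frac{9 D}{2}$
$\left(36 + l{\left(10 \right)}\right) \left(-5\right) = \left(36 + \frac{9}{2} \cdot 10\right) \left(-5\right) = \left(36 + 45\right) \left(-5\right) = 81 \left(-5\right) = -405$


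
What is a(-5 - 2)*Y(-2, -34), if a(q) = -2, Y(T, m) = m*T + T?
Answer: -132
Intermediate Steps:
Y(T, m) = T + T*m (Y(T, m) = T*m + T = T + T*m)
a(-5 - 2)*Y(-2, -34) = -(-4)*(1 - 34) = -(-4)*(-33) = -2*66 = -132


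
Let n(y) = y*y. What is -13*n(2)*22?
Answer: -1144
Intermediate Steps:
n(y) = y**2
-13*n(2)*22 = -13*2**2*22 = -13*4*22 = -52*22 = -1144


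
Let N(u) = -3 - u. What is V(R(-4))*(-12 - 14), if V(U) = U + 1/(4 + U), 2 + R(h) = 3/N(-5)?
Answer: 39/7 ≈ 5.5714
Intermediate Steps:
R(h) = -½ (R(h) = -2 + 3/(-3 - 1*(-5)) = -2 + 3/(-3 + 5) = -2 + 3/2 = -½)
V(R(-4))*(-12 - 14) = ((1 + (-½)² + 4*(-½))/(4 - ½))*(-12 - 14) = ((1 + ¼ - 2)/(7/2))*(-26) = ((2/7)*(-¾))*(-26) = -3/14*(-26) = 39/7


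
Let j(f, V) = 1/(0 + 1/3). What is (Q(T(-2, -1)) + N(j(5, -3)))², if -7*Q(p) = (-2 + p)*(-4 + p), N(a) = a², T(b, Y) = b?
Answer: 1521/49 ≈ 31.041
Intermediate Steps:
j(f, V) = 3 (j(f, V) = 1/(0 + ⅓) = 1/(⅓) = 3)
Q(p) = -(-4 + p)*(-2 + p)/7 (Q(p) = -(-2 + p)*(-4 + p)/7 = -(-4 + p)*(-2 + p)/7)
(Q(T(-2, -1)) + N(j(5, -3)))² = ((-8/7 - ⅐*(-2)² + (6/7)*(-2)) + 3²)² = ((-8/7 - ⅐*4 - 12/7) + 9)² = ((-8/7 - 4/7 - 12/7) + 9)² = (-24/7 + 9)² = (39/7)² = 1521/49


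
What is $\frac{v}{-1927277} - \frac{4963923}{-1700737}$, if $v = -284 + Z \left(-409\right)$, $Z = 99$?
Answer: $\frac{39984241406}{13600793789} \approx 2.9398$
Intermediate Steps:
$v = -40775$ ($v = -284 + 99 \left(-409\right) = -284 - 40491 = -40775$)
$\frac{v}{-1927277} - \frac{4963923}{-1700737} = - \frac{40775}{-1927277} - \frac{4963923}{-1700737} = \left(-40775\right) \left(- \frac{1}{1927277}\right) - - \frac{4963923}{1700737} = \frac{40775}{1927277} + \frac{4963923}{1700737} = \frac{39984241406}{13600793789}$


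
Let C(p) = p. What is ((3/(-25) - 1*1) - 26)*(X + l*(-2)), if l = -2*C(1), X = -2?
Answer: -1356/25 ≈ -54.240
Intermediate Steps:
l = -2 (l = -2*1 = -2)
((3/(-25) - 1*1) - 26)*(X + l*(-2)) = ((3/(-25) - 1*1) - 26)*(-2 - 2*(-2)) = ((3*(-1/25) - 1) - 26)*(-2 + 4) = ((-3/25 - 1) - 26)*2 = (-28/25 - 26)*2 = -678/25*2 = -1356/25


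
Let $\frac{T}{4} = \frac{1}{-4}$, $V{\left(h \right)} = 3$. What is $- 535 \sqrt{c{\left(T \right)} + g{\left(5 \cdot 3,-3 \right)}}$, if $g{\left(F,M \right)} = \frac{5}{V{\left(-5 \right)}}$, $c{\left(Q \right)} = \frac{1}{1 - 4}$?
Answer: $- \frac{1070 \sqrt{3}}{3} \approx -617.76$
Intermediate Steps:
$T = -1$ ($T = \frac{4}{-4} = 4 \left(- \frac{1}{4}\right) = -1$)
$c{\left(Q \right)} = - \frac{1}{3}$ ($c{\left(Q \right)} = \frac{1}{-3} = - \frac{1}{3}$)
$g{\left(F,M \right)} = \frac{5}{3}$
$- 535 \sqrt{c{\left(T \right)} + g{\left(5 \cdot 3,-3 \right)}} = - 535 \sqrt{- \frac{1}{3} + \frac{5}{3}} = - 535 \sqrt{\frac{4}{3}} = - 535 \frac{2 \sqrt{3}}{3} = - \frac{1070 \sqrt{3}}{3}$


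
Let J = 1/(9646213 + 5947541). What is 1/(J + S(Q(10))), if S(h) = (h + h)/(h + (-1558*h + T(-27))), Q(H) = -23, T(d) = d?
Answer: -46500574428/59773075 ≈ -777.95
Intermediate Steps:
J = 1/15593754 ≈ 6.4128e-8
S(h) = 2*h/(-27 - 1557*h) (S(h) = (h + h)/(h + (-1558*h - 27)) = (2*h)/(h + (-27 - 1558*h)) = (2*h)/(-27 - 1557*h) = 2*h/(-27 - 1557*h))
1/(J + S(Q(10))) = 1/(1/15593754 - 2*(-23)/(27 + 1557*(-23))) = 1/(1/15593754 - 2*(-23)/(27 - 35811)) = 1/(1/15593754 - 2*(-23)/(-35784)) = 1/(1/15593754 - 2*(-23)*(-1/35784)) = 1/(1/15593754 - 23/17892) = 1/(-59773075/46500574428) = -46500574428/59773075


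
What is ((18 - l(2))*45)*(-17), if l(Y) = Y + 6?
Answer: -7650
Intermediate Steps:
l(Y) = 6 + Y
((18 - l(2))*45)*(-17) = ((18 - (6 + 2))*45)*(-17) = ((18 - 1*8)*45)*(-17) = ((18 - 8)*45)*(-17) = (10*45)*(-17) = 450*(-17) = -7650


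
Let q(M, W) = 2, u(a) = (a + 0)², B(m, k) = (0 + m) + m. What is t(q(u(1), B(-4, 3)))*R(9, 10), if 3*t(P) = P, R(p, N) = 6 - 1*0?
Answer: 4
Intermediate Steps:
B(m, k) = 2*m (B(m, k) = m + m = 2*m)
u(a) = a²
R(p, N) = 6 (R(p, N) = 6 + 0 = 6)
t(P) = P/3
t(q(u(1), B(-4, 3)))*R(9, 10) = ((⅓)*2)*6 = (⅔)*6 = 4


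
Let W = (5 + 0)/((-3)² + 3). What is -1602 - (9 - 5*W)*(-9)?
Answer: -6159/4 ≈ -1539.8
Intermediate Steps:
W = 5/12 (W = 5/(9 + 3) = 5/12 ≈ 0.41667)
-1602 - (9 - 5*W)*(-9) = -1602 - (9 - 5*5/12)*(-9) = -1602 - (9 - 25/12)*(-9) = -1602 - 83*(-9)/12 = -1602 - 1*(-249/4) = -1602 + 249/4 = -6159/4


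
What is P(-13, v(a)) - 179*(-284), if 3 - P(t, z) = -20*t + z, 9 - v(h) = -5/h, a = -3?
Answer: 151715/3 ≈ 50572.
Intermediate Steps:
v(h) = 9 + 5/h (v(h) = 9 - (-5)/h = 9 + 5/h)
P(t, z) = 3 - z + 20*t (P(t, z) = 3 - (-20*t + z) = 3 - (z - 20*t) = 3 + (-z + 20*t) = 3 - z + 20*t)
P(-13, v(a)) - 179*(-284) = (3 - (9 + 5/(-3)) + 20*(-13)) - 179*(-284) = (3 - (9 + 5*(-⅓)) - 260) + 50836 = (3 - (9 - 5/3) - 260) + 50836 = (3 - 1*22/3 - 260) + 50836 = (3 - 22/3 - 260) + 50836 = -793/3 + 50836 = 151715/3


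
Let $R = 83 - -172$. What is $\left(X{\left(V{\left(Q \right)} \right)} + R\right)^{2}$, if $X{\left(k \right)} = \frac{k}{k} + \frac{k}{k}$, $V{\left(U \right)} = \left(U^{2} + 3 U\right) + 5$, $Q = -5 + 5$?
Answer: $66049$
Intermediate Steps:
$Q = 0$
$V{\left(U \right)} = 5 + U^{2} + 3 U$
$R = 255$ ($R = 83 + 172 = 255$)
$X{\left(k \right)} = 2$ ($X{\left(k \right)} = 1 + 1 = 2$)
$\left(X{\left(V{\left(Q \right)} \right)} + R\right)^{2} = \left(2 + 255\right)^{2} = 257^{2} = 66049$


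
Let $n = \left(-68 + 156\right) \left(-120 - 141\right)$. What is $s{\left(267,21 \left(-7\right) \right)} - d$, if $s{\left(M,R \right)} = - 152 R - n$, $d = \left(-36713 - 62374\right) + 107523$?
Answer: $36876$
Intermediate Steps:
$n = -22968$ ($n = 88 \left(-261\right) = -22968$)
$d = 8436$ ($d = -99087 + 107523 = 8436$)
$s{\left(M,R \right)} = 22968 - 152 R$ ($s{\left(M,R \right)} = - 152 R - -22968 = - 152 R + 22968 = 22968 - 152 R$)
$s{\left(267,21 \left(-7\right) \right)} - d = \left(22968 - 152 \cdot 21 \left(-7\right)\right) - 8436 = \left(22968 - -22344\right) - 8436 = \left(22968 + 22344\right) - 8436 = 45312 - 8436 = 36876$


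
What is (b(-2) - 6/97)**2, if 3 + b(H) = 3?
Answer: 36/9409 ≈ 0.0038261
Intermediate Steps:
b(H) = 0 (b(H) = -3 + 3 = 0)
(b(-2) - 6/97)**2 = (0 - 6/97)**2 = (-6/97)**2 = 36/9409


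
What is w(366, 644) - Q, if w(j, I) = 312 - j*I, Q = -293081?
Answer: 57689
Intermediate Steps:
w(j, I) = 312 - I*j
w(366, 644) - Q = (312 - 1*644*366) - 1*(-293081) = (312 - 235704) + 293081 = -235392 + 293081 = 57689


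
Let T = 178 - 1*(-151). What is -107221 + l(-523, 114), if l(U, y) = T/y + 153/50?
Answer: -152781452/1425 ≈ -1.0722e+5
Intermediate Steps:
T = 329 (T = 178 + 151 = 329)
l(U, y) = 153/50 + 329/y (l(U, y) = 329/y + 153/50 = 153/50 + 329/y)
-107221 + l(-523, 114) = -107221 + (153/50 + 329/114) = -107221 + 8473/1425 = -152781452/1425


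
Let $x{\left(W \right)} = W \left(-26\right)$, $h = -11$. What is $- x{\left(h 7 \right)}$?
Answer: $-2002$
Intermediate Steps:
$x{\left(W \right)} = - 26 W$
$- x{\left(h 7 \right)} = - \left(-26\right) \left(\left(-11\right) 7\right) = - \left(-26\right) \left(-77\right) = \left(-1\right) 2002 = -2002$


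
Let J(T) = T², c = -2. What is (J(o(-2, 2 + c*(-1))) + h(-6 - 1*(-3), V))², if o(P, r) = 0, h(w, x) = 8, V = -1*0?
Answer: 64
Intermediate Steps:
V = 0
(J(o(-2, 2 + c*(-1))) + h(-6 - 1*(-3), V))² = (0² + 8)² = (0 + 8)² = 8² = 64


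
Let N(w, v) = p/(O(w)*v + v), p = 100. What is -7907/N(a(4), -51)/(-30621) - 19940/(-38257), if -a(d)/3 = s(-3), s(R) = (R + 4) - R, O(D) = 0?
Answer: 15210290317/39048919900 ≈ 0.38952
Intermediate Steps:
s(R) = 4 (s(R) = (4 + R) - R = 4)
a(d) = -12 (a(d) = -3*4 = -12)
N(w, v) = 100/v (N(w, v) = 100/(0*v + v) = 100/(0 + v) = 100/v)
-7907/N(a(4), -51)/(-30621) - 19940/(-38257) = -7907/(100/(-51))/(-30621) - 19940/(-38257) = -7907/(100*(-1/51))*(-1/30621) - 19940*(-1/38257) = -7907/(-100/51)*(-1/30621) + 19940/38257 = -7907*(-51/100)*(-1/30621) + 19940/38257 = (403257/100)*(-1/30621) + 19940/38257 = -134419/1020700 + 19940/38257 = 15210290317/39048919900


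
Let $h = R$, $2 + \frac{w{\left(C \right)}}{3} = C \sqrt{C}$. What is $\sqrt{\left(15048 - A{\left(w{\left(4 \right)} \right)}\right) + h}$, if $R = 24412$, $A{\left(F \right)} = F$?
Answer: $\sqrt{39442} \approx 198.6$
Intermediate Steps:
$w{\left(C \right)} = -6 + 3 C^{\frac{3}{2}}$ ($w{\left(C \right)} = -6 + 3 C \sqrt{C} = -6 + 3 C^{\frac{3}{2}}$)
$h = 24412$
$\sqrt{\left(15048 - A{\left(w{\left(4 \right)} \right)}\right) + h} = \sqrt{\left(15048 - \left(-6 + 3 \cdot 4^{\frac{3}{2}}\right)\right) + 24412} = \sqrt{\left(15048 - \left(-6 + 3 \cdot 8\right)\right) + 24412} = \sqrt{\left(15048 - \left(-6 + 24\right)\right) + 24412} = \sqrt{\left(15048 - 18\right) + 24412} = \sqrt{15030 + 24412} = \sqrt{39442}$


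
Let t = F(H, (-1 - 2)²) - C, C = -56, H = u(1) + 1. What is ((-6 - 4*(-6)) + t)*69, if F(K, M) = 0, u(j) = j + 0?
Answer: 5106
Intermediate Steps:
u(j) = j
H = 2 (H = 1 + 1 = 2)
t = 56 (t = 0 - 1*(-56) = 0 + 56 = 56)
((-6 - 4*(-6)) + t)*69 = ((-6 - 4*(-6)) + 56)*69 = ((-6 + 24) + 56)*69 = (18 + 56)*69 = 74*69 = 5106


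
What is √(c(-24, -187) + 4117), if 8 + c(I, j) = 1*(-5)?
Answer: 6*√114 ≈ 64.063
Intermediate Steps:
c(I, j) = -13 (c(I, j) = -8 + 1*(-5) = -8 - 5 = -13)
√(c(-24, -187) + 4117) = √(-13 + 4117) = √4104 = 6*√114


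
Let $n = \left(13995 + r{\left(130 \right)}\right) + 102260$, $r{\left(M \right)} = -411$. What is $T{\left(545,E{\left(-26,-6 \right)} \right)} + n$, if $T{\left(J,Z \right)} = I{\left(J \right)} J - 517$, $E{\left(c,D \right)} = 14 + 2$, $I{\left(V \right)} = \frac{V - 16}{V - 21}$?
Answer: $\frac{60719653}{524} \approx 1.1588 \cdot 10^{5}$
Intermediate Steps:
$I{\left(V \right)} = \frac{-16 + V}{-21 + V}$
$E{\left(c,D \right)} = 16$
$n = 115844$ ($n = \left(13995 - 411\right) + 102260 = 13584 + 102260 = 115844$)
$T{\left(J,Z \right)} = -517 + \frac{J \left(-16 + J\right)}{-21 + J}$ ($T{\left(J,Z \right)} = \frac{-16 + J}{-21 + J} J - 517 = \frac{J \left(-16 + J\right)}{-21 + J} - 517 = -517 + \frac{J \left(-16 + J\right)}{-21 + J}$)
$T{\left(545,E{\left(-26,-6 \right)} \right)} + n = \frac{10857 + 545^{2} - 290485}{-21 + 545} + 115844 = \frac{10857 + 297025 - 290485}{524} + 115844 = \frac{1}{524} \cdot 17397 + 115844 = \frac{17397}{524} + 115844 = \frac{60719653}{524}$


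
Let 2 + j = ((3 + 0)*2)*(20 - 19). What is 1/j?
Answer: ¼ ≈ 0.25000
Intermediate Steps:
j = 4 (j = -2 + ((3 + 0)*2)*(20 - 19) = -2 + (3*2)*1 = -2 + 6*1 = -2 + 6 = 4)
1/j = 1/4 = ¼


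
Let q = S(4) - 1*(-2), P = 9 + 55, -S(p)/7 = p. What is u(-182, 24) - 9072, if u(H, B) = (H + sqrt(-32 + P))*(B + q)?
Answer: -8708 - 8*sqrt(2) ≈ -8719.3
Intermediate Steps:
S(p) = -7*p
P = 64
q = -26 (q = -7*4 - 1*(-2) = -28 + 2 = -26)
u(H, B) = (-26 + B)*(H + 4*sqrt(2)) (u(H, B) = (H + sqrt(-32 + 64))*(B - 26) = (H + sqrt(32))*(-26 + B) = (H + 4*sqrt(2))*(-26 + B) = (-26 + B)*(H + 4*sqrt(2)))
u(-182, 24) - 9072 = (-104*sqrt(2) - 26*(-182) + 24*(-182) + 4*24*sqrt(2)) - 9072 = (-104*sqrt(2) + 4732 - 4368 + 96*sqrt(2)) - 9072 = (364 - 8*sqrt(2)) - 9072 = -8708 - 8*sqrt(2)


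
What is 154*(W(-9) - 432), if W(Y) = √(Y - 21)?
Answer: -66528 + 154*I*√30 ≈ -66528.0 + 843.49*I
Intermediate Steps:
W(Y) = √(-21 + Y)
154*(W(-9) - 432) = 154*(√(-21 - 9) - 432) = 154*(√(-30) - 432) = 154*(I*√30 - 432) = 154*(-432 + I*√30) = -66528 + 154*I*√30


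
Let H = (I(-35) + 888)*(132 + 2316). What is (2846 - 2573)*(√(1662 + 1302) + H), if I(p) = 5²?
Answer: 610161552 + 546*√741 ≈ 6.1018e+8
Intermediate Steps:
I(p) = 25
H = 2235024 (H = (25 + 888)*(132 + 2316) = 913*2448 = 2235024)
(2846 - 2573)*(√(1662 + 1302) + H) = (2846 - 2573)*(√(1662 + 1302) + 2235024) = 273*(√2964 + 2235024) = 273*(2*√741 + 2235024) = 273*(2235024 + 2*√741) = 610161552 + 546*√741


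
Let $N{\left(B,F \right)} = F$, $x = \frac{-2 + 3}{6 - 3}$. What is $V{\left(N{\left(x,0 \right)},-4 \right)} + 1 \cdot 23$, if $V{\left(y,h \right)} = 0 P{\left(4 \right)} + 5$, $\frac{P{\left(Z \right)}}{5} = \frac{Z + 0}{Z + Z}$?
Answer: $28$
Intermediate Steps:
$x = \frac{1}{3}$ ($x = 1 \cdot \frac{1}{3} = \frac{1}{3} \approx 0.33333$)
$P{\left(Z \right)} = \frac{5}{2}$ ($P{\left(Z \right)} = 5 \frac{Z + 0}{Z + Z} = 5 \frac{Z}{2 Z} = 5 Z \frac{1}{2 Z} = 5 \cdot \frac{1}{2} = \frac{5}{2}$)
$V{\left(y,h \right)} = 5$ ($V{\left(y,h \right)} = 0 \cdot \frac{5}{2} + 5 = 0 + 5 = 5$)
$V{\left(N{\left(x,0 \right)},-4 \right)} + 1 \cdot 23 = 5 + 1 \cdot 23 = 5 + 23 = 28$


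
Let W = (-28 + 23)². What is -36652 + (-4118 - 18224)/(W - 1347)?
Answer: -24215801/661 ≈ -36635.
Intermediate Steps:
W = 25 (W = (-5)² = 25)
-36652 + (-4118 - 18224)/(W - 1347) = -36652 + (-4118 - 18224)/(25 - 1347) = -36652 - 22342/(-1322) = -36652 - 22342*(-1/1322) = -36652 + 11171/661 = -24215801/661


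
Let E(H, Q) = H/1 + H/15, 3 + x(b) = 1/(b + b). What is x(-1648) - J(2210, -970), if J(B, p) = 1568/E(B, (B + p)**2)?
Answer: -2669981/728416 ≈ -3.6655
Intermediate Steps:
x(b) = -3 + 1/(2*b) (x(b) = -3 + 1/(b + b) = -3 + 1/(2*b))
E(H, Q) = 16*H/15 (E(H, Q) = H*1 + H*(1/15) = H + H/15 = 16*H/15)
J(B, p) = 1470/B (J(B, p) = 1568/((16*B/15)) = 1568*(15/(16*B)) = 1470/B)
x(-1648) - J(2210, -970) = (-3 + (1/2)/(-1648)) - 1470/2210 = (-3 + (1/2)*(-1/1648)) - 1470/2210 = (-3 - 1/3296) - 1*147/221 = -9889/3296 - 147/221 = -2669981/728416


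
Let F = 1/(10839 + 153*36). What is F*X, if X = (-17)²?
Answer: 289/16347 ≈ 0.017679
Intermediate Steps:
X = 289
F = 1/16347 (F = 1/(10839 + 5508) = 1/16347 ≈ 6.1173e-5)
F*X = (1/16347)*289 = 289/16347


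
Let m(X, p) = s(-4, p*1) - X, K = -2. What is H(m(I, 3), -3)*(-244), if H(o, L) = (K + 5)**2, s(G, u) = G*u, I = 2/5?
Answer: -2196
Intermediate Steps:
I = 2/5 (I = 2*(1/5) = 2/5 ≈ 0.40000)
m(X, p) = -X - 4*p (m(X, p) = -4*p - X = -X - 4*p)
H(o, L) = 9 (H(o, L) = (-2 + 5)**2 = 3**2 = 9)
H(m(I, 3), -3)*(-244) = 9*(-244) = -2196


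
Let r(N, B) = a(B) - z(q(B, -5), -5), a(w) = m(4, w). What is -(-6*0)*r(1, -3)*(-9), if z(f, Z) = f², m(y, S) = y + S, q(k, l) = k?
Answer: 0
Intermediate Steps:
m(y, S) = S + y
a(w) = 4 + w (a(w) = w + 4 = 4 + w)
r(N, B) = 4 + B - B² (r(N, B) = (4 + B) - B² = 4 + B - B²)
-(-6*0)*r(1, -3)*(-9) = -(-6*0)*(4 - 3 - 1*(-3)²)*(-9) = -0*(4 - 3 - 1*9)*(-9) = -0*(4 - 3 - 9)*(-9) = -0*(-8)*(-9) = -0*(-9) = -1*0 = 0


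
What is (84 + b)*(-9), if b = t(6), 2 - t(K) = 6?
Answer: -720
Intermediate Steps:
t(K) = -4 (t(K) = 2 - 1*6 = 2 - 6 = -4)
b = -4
(84 + b)*(-9) = (84 - 4)*(-9) = 80*(-9) = -720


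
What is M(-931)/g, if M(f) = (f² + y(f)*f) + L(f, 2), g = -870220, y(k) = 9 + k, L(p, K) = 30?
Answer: -1725173/870220 ≈ -1.9825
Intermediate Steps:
M(f) = 30 + f² + f*(9 + f) (M(f) = (f² + (9 + f)*f) + 30 = (f² + f*(9 + f)) + 30 = 30 + f² + f*(9 + f))
M(-931)/g = (30 + (-931)² - 931*(9 - 931))/(-870220) = (30 + 866761 - 931*(-922))*(-1/870220) = (30 + 866761 + 858382)*(-1/870220) = 1725173*(-1/870220) = -1725173/870220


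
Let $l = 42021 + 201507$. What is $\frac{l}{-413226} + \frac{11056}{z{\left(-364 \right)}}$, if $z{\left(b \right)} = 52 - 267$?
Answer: $- \frac{770164196}{14807265} \approx -52.013$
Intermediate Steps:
$z{\left(b \right)} = -215$ ($z{\left(b \right)} = 52 - 267 = -215$)
$l = 243528$
$\frac{l}{-413226} + \frac{11056}{z{\left(-364 \right)}} = \frac{243528}{-413226} + \frac{11056}{-215} = 243528 \left(- \frac{1}{413226}\right) + 11056 \left(- \frac{1}{215}\right) = - \frac{40588}{68871} - \frac{11056}{215} = - \frac{770164196}{14807265}$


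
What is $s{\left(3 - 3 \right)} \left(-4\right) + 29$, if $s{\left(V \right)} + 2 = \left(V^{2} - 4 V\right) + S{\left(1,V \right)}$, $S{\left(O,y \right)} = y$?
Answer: $37$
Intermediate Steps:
$s{\left(V \right)} = -2 + V^{2} - 3 V$ ($s{\left(V \right)} = -2 + \left(\left(V^{2} - 4 V\right) + V\right) = -2 + \left(V^{2} - 3 V\right) = -2 + V^{2} - 3 V$)
$s{\left(3 - 3 \right)} \left(-4\right) + 29 = \left(-2 + \left(3 - 3\right)^{2} - 3 \left(3 - 3\right)\right) \left(-4\right) + 29 = \left(-2 + 0^{2} - 0\right) \left(-4\right) + 29 = \left(-2 + 0 + 0\right) \left(-4\right) + 29 = \left(-2\right) \left(-4\right) + 29 = 8 + 29 = 37$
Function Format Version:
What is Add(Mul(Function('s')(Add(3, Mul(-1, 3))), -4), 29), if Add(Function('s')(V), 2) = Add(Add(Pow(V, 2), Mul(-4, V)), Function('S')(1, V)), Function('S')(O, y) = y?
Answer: 37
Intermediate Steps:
Function('s')(V) = Add(-2, Pow(V, 2), Mul(-3, V)) (Function('s')(V) = Add(-2, Add(Add(Pow(V, 2), Mul(-4, V)), V)) = Add(-2, Add(Pow(V, 2), Mul(-3, V))) = Add(-2, Pow(V, 2), Mul(-3, V)))
Add(Mul(Function('s')(Add(3, Mul(-1, 3))), -4), 29) = Add(Mul(Add(-2, Pow(Add(3, Mul(-1, 3)), 2), Mul(-3, Add(3, Mul(-1, 3)))), -4), 29) = Add(Mul(Add(-2, Pow(Add(3, -3), 2), Mul(-3, Add(3, -3))), -4), 29) = Add(Mul(Add(-2, Pow(0, 2), Mul(-3, 0)), -4), 29) = Add(Mul(Add(-2, 0, 0), -4), 29) = Add(Mul(-2, -4), 29) = Add(8, 29) = 37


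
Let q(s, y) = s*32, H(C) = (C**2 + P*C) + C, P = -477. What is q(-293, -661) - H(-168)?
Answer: -117568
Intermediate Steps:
H(C) = C**2 - 476*C (H(C) = (C**2 - 477*C) + C = C**2 - 476*C)
q(s, y) = 32*s
q(-293, -661) - H(-168) = 32*(-293) - (-168)*(-476 - 168) = -9376 - (-168)*(-644) = -9376 - 1*108192 = -9376 - 108192 = -117568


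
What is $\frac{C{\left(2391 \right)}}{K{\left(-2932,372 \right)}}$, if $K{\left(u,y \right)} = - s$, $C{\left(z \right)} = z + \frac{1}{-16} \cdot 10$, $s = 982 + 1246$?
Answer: $- \frac{19123}{17824} \approx -1.0729$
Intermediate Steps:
$s = 2228$
$C{\left(z \right)} = - \frac{5}{8} + z$ ($C{\left(z \right)} = z - \frac{5}{8} = - \frac{5}{8} + z$)
$K{\left(u,y \right)} = -2228$ ($K{\left(u,y \right)} = \left(-1\right) 2228 = -2228$)
$\frac{C{\left(2391 \right)}}{K{\left(-2932,372 \right)}} = \frac{- \frac{5}{8} + 2391}{-2228} = \frac{19123}{8} \left(- \frac{1}{2228}\right) = - \frac{19123}{17824}$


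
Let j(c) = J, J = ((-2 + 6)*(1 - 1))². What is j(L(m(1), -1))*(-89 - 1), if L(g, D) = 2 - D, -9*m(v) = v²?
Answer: 0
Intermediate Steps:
m(v) = -v²/9
J = 0 (J = (4*0)² = 0² = 0)
j(c) = 0
j(L(m(1), -1))*(-89 - 1) = 0*(-89 - 1) = 0*(-90) = 0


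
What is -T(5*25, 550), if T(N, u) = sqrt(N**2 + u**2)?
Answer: -25*sqrt(509) ≈ -564.03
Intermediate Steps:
-T(5*25, 550) = -sqrt((5*25)**2 + 550**2) = -sqrt(125**2 + 302500) = -sqrt(15625 + 302500) = -sqrt(318125) = -25*sqrt(509)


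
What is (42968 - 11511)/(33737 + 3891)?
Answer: 31457/37628 ≈ 0.83600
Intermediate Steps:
(42968 - 11511)/(33737 + 3891) = 31457/37628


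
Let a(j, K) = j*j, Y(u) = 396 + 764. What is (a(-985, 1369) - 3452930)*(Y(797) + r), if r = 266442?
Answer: -664376823410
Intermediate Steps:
Y(u) = 1160
a(j, K) = j²
(a(-985, 1369) - 3452930)*(Y(797) + r) = ((-985)² - 3452930)*(1160 + 266442) = (970225 - 3452930)*267602 = -2482705*267602 = -664376823410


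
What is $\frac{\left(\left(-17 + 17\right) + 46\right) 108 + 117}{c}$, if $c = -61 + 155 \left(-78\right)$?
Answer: $- \frac{5085}{12151} \approx -0.41848$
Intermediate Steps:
$c = -12151$ ($c = -61 - 12090 = -12151$)
$\frac{\left(\left(-17 + 17\right) + 46\right) 108 + 117}{c} = \frac{\left(\left(-17 + 17\right) + 46\right) 108 + 117}{-12151} = \left(\left(0 + 46\right) 108 + 117\right) \left(- \frac{1}{12151}\right) = \left(46 \cdot 108 + 117\right) \left(- \frac{1}{12151}\right) = \left(4968 + 117\right) \left(- \frac{1}{12151}\right) = 5085 \left(- \frac{1}{12151}\right) = - \frac{5085}{12151}$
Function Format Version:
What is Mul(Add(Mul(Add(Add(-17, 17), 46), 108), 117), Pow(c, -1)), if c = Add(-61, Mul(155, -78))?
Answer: Rational(-5085, 12151) ≈ -0.41848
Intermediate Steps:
c = -12151 (c = Add(-61, -12090) = -12151)
Mul(Add(Mul(Add(Add(-17, 17), 46), 108), 117), Pow(c, -1)) = Mul(Add(Mul(Add(Add(-17, 17), 46), 108), 117), Pow(-12151, -1)) = Mul(Add(Mul(Add(0, 46), 108), 117), Rational(-1, 12151)) = Mul(Add(Mul(46, 108), 117), Rational(-1, 12151)) = Mul(Add(4968, 117), Rational(-1, 12151)) = Mul(5085, Rational(-1, 12151)) = Rational(-5085, 12151)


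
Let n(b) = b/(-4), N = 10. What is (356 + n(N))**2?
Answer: 499849/4 ≈ 1.2496e+5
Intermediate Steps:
n(b) = -b/4 (n(b) = b*(-1/4) = -b/4)
(356 + n(N))**2 = (356 - 1/4*10)**2 = (356 - 5/2)**2 = (707/2)**2 = 499849/4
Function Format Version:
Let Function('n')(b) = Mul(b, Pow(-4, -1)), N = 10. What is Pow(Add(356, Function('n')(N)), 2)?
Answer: Rational(499849, 4) ≈ 1.2496e+5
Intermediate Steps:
Function('n')(b) = Mul(Rational(-1, 4), b) (Function('n')(b) = Mul(b, Rational(-1, 4)) = Mul(Rational(-1, 4), b))
Pow(Add(356, Function('n')(N)), 2) = Pow(Add(356, Mul(Rational(-1, 4), 10)), 2) = Pow(Add(356, Rational(-5, 2)), 2) = Pow(Rational(707, 2), 2) = Rational(499849, 4)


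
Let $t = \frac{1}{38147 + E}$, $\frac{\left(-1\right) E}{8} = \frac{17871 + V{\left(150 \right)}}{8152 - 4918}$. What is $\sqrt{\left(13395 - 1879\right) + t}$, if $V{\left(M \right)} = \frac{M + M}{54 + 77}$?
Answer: $\frac{\sqrt{9261743409611309325755}}{896799885} \approx 107.31$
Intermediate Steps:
$V{\left(M \right)} = \frac{2 M}{131}$
$E = - \frac{3121868}{70609}$ ($E = - 8 \frac{17871 + \frac{2}{131} \cdot 150}{8152 - 4918} = - 8 \frac{17871 + \frac{300}{131}}{3234} = - 8 \cdot \frac{2341401}{131} \cdot \frac{1}{3234} = \left(-8\right) \frac{780467}{141218} = - \frac{3121868}{70609} \approx -44.213$)
$t = \frac{70609}{2690399655}$ ($t = \frac{1}{38147 - \frac{3121868}{70609}} = \frac{1}{\frac{2690399655}{70609}} = \frac{70609}{2690399655} \approx 2.6245 \cdot 10^{-5}$)
$\sqrt{\left(13395 - 1879\right) + t} = \sqrt{\left(13395 - 1879\right) + \frac{70609}{2690399655}} = \sqrt{11516 + \frac{70609}{2690399655}} = \sqrt{\frac{30982642497589}{2690399655}} = \frac{\sqrt{9261743409611309325755}}{896799885}$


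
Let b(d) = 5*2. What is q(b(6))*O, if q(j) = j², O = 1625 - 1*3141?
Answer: -151600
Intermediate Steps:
b(d) = 10
O = -1516 (O = 1625 - 3141 = -1516)
q(b(6))*O = 10²*(-1516) = 100*(-1516) = -151600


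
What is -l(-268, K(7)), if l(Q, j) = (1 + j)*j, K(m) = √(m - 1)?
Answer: -6 - √6 ≈ -8.4495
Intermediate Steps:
K(m) = √(-1 + m)
l(Q, j) = j*(1 + j)
-l(-268, K(7)) = -√(-1 + 7)*(1 + √(-1 + 7)) = -√6*(1 + √6)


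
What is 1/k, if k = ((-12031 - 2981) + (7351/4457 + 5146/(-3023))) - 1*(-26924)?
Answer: 13473511/160495749383 ≈ 8.3949e-5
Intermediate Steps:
k = 160495749383/13473511 (k = (-15012 + (7351*(1/4457) + 5146*(-1/3023))) + 26924 = (-15012 + (7351/4457 - 5146/3023)) + 26924 = (-15012 - 713649/13473511) + 26924 = -202265060781/13473511 + 26924 = 160495749383/13473511 ≈ 11912.)
1/k = 1/(160495749383/13473511) = 13473511/160495749383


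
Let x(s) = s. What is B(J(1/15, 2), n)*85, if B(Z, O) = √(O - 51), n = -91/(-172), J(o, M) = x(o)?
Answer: 85*I*√373283/86 ≈ 603.86*I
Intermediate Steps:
J(o, M) = o
n = 91/172 (n = -91*(-1/172) = 91/172 ≈ 0.52907)
B(Z, O) = √(-51 + O)
B(J(1/15, 2), n)*85 = √(-51 + 91/172)*85 = √(-8681/172)*85 = (I*√373283/86)*85 = 85*I*√373283/86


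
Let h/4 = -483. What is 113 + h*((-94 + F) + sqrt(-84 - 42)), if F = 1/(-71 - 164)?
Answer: 42706367/235 - 5796*I*sqrt(14) ≈ 1.8173e+5 - 21687.0*I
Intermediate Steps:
h = -1932 (h = 4*(-483) = -1932)
F = -1/235 (F = 1/(-235) = -1/235 ≈ -0.0042553)
113 + h*((-94 + F) + sqrt(-84 - 42)) = 113 - 1932*((-94 - 1/235) + sqrt(-84 - 42)) = 113 - 1932*(-22091/235 + sqrt(-126)) = 113 - 1932*(-22091/235 + 3*I*sqrt(14)) = 113 + (42679812/235 - 5796*I*sqrt(14)) = 42706367/235 - 5796*I*sqrt(14)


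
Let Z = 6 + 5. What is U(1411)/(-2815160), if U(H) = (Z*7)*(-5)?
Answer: 77/563032 ≈ 0.00013676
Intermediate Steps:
Z = 11
U(H) = -385 (U(H) = (11*7)*(-5) = 77*(-5) = -385)
U(1411)/(-2815160) = -385/(-2815160) = -385*(-1/2815160) = 77/563032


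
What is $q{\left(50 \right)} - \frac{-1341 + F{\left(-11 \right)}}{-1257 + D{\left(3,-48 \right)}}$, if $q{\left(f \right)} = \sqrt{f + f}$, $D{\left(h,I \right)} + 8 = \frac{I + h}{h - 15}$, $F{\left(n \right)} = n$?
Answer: $\frac{45042}{5045} \approx 8.928$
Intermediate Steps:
$D{\left(h,I \right)} = -8 + \frac{I + h}{-15 + h}$ ($D{\left(h,I \right)} = -8 + \frac{I + h}{h - 15} = -8 + \frac{I + h}{-15 + h}$)
$q{\left(f \right)} = \sqrt{2} \sqrt{f}$ ($q{\left(f \right)} = \sqrt{2 f} = \sqrt{2} \sqrt{f}$)
$q{\left(50 \right)} - \frac{-1341 + F{\left(-11 \right)}}{-1257 + D{\left(3,-48 \right)}} = \sqrt{2} \sqrt{50} - \frac{-1341 - 11}{-1257 + \frac{120 - 48 - 21}{-15 + 3}} = \sqrt{2} \cdot 5 \sqrt{2} - - \frac{1352}{-1257 + \frac{120 - 48 - 21}{-12}} = 10 - - \frac{1352}{-1257 - \frac{17}{4}} = 10 - - \frac{1352}{- \frac{5045}{4}} = 10 - \left(-1352\right) \left(- \frac{4}{5045}\right) = 10 - \frac{5408}{5045} = \frac{45042}{5045}$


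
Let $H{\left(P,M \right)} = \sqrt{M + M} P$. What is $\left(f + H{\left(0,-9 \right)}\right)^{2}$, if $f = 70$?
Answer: $4900$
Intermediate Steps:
$H{\left(P,M \right)} = P \sqrt{2} \sqrt{M}$ ($H{\left(P,M \right)} = \sqrt{2 M} P = \sqrt{2} \sqrt{M} P = P \sqrt{2} \sqrt{M}$)
$\left(f + H{\left(0,-9 \right)}\right)^{2} = \left(70 + 0 \sqrt{2} \sqrt{-9}\right)^{2} = \left(70 + 0 \sqrt{2} \cdot 3 i\right)^{2} = \left(70 + 0\right)^{2} = 70^{2} = 4900$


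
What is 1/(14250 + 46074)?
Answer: 1/60324 ≈ 1.6577e-5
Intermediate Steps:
1/(14250 + 46074) = 1/60324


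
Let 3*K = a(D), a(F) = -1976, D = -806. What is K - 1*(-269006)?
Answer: 805042/3 ≈ 2.6835e+5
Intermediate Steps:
K = -1976/3 (K = (⅓)*(-1976) = -1976/3 ≈ -658.67)
K - 1*(-269006) = -1976/3 - 1*(-269006) = -1976/3 + 269006 = 805042/3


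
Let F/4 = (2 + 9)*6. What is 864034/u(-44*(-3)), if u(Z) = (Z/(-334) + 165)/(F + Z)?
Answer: 1731524136/833 ≈ 2.0787e+6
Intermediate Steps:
F = 264 (F = 4*((2 + 9)*6) = 4*(11*6) = 4*66 = 264)
u(Z) = (165 - Z/334)/(264 + Z) (u(Z) = (Z/(-334) + 165)/(264 + Z) = (Z*(-1/334) + 165)/(264 + Z) = (-Z/334 + 165)/(264 + Z) = (165 - Z/334)/(264 + Z))
864034/u(-44*(-3)) = 864034/(((55110 - (-44)*(-3))/(334*(264 - 44*(-3))))) = 864034/(((55110 - 1*132)/(334*(264 + 132)))) = 864034/(((1/334)*(55110 - 132)/396)) = 864034/(((1/334)*(1/396)*54978)) = 864034/(833/2004) = 864034*(2004/833) = 1731524136/833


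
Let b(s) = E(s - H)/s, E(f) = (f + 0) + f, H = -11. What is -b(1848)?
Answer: -169/84 ≈ -2.0119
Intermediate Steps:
E(f) = 2*f (E(f) = f + f = 2*f)
b(s) = (22 + 2*s)/s (b(s) = (2*(s - 1*(-11)))/s = (2*(s + 11))/s = (2*(11 + s))/s = (22 + 2*s)/s)
-b(1848) = -(2 + 22/1848) = -(2 + 22*(1/1848)) = -(2 + 1/84) = -1*169/84 = -169/84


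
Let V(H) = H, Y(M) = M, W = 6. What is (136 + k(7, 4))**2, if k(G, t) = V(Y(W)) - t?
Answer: 19044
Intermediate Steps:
k(G, t) = 6 - t
(136 + k(7, 4))**2 = (136 + (6 - 1*4))**2 = (136 + (6 - 4))**2 = (136 + 2)**2 = 138**2 = 19044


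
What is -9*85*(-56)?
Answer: 42840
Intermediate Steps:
-9*85*(-56) = -765*(-56) = 42840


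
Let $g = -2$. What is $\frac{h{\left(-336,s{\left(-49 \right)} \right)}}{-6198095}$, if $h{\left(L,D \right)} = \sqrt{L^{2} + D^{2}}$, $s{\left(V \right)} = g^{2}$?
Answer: $- \frac{4 \sqrt{7057}}{6198095} \approx -5.4214 \cdot 10^{-5}$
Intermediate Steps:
$s{\left(V \right)} = 4$ ($s{\left(V \right)} = \left(-2\right)^{2} = 4$)
$h{\left(L,D \right)} = \sqrt{D^{2} + L^{2}}$
$\frac{h{\left(-336,s{\left(-49 \right)} \right)}}{-6198095} = \frac{\sqrt{4^{2} + \left(-336\right)^{2}}}{-6198095} = \sqrt{16 + 112896} \left(- \frac{1}{6198095}\right) = \sqrt{112912} \left(- \frac{1}{6198095}\right) = 4 \sqrt{7057} \left(- \frac{1}{6198095}\right) = - \frac{4 \sqrt{7057}}{6198095}$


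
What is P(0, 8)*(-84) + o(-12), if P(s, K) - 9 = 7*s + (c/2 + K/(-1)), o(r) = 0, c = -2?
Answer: 0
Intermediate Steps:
P(s, K) = 8 - K + 7*s (P(s, K) = 9 + (7*s + (-2/2 + K/(-1))) = 9 + (7*s + (-2*1/2 + K*(-1))) = 9 + (7*s + (-1 - K)) = 9 + (-1 - K + 7*s) = 8 - K + 7*s)
P(0, 8)*(-84) + o(-12) = (8 - 1*8 + 7*0)*(-84) + 0 = (8 - 8 + 0)*(-84) + 0 = 0*(-84) + 0 = 0 + 0 = 0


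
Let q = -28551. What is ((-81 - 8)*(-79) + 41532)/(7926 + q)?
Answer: -48563/20625 ≈ -2.3546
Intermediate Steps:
((-81 - 8)*(-79) + 41532)/(7926 + q) = ((-81 - 8)*(-79) + 41532)/(7926 - 28551) = (-89*(-79) + 41532)/(-20625) = (7031 + 41532)*(-1/20625) = 48563*(-1/20625) = -48563/20625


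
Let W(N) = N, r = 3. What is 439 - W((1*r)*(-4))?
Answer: 451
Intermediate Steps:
439 - W((1*r)*(-4)) = 439 - 1*3*(-4) = 439 - 3*(-4) = 439 - 1*(-12) = 439 + 12 = 451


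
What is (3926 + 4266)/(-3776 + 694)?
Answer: -4096/1541 ≈ -2.6580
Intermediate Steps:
(3926 + 4266)/(-3776 + 694) = 8192/(-3082) = 8192*(-1/3082) = -4096/1541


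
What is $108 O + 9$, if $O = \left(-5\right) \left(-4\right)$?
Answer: $2169$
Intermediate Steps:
$O = 20$
$108 O + 9 = 108 \cdot 20 + 9 = 2160 + 9 = 2169$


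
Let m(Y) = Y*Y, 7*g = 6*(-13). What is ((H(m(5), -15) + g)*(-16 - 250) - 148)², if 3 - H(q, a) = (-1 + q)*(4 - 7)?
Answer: 293573956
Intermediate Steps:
g = -78/7 (g = (6*(-13))/7 = (⅐)*(-78) = -78/7 ≈ -11.143)
m(Y) = Y²
H(q, a) = 3*q (H(q, a) = 3 - (-1 + q)*(4 - 7) = 3 - (-1 + q)*(-3) = 3 - (3 - 3*q) = 3 + (-3 + 3*q) = 3*q)
((H(m(5), -15) + g)*(-16 - 250) - 148)² = ((3*5² - 78/7)*(-16 - 250) - 148)² = ((3*25 - 78/7)*(-266) - 148)² = ((75 - 78/7)*(-266) - 148)² = ((447/7)*(-266) - 148)² = (-16986 - 148)² = (-17134)² = 293573956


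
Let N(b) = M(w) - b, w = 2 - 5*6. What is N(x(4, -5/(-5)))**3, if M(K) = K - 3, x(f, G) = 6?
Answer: -50653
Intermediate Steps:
w = -28 (w = 2 - 30 = -28)
M(K) = -3 + K
N(b) = -31 - b (N(b) = (-3 - 28) - b = -31 - b)
N(x(4, -5/(-5)))**3 = (-31 - 1*6)**3 = (-31 - 6)**3 = (-37)**3 = -50653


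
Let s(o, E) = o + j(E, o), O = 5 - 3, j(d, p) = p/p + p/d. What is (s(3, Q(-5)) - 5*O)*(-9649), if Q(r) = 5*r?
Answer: 1476297/25 ≈ 59052.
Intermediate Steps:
j(d, p) = 1 + p/d
O = 2
s(o, E) = o + (E + o)/E
(s(3, Q(-5)) - 5*O)*(-9649) = ((1 + 3 + 3/((5*(-5)))) - 5*2)*(-9649) = ((1 + 3 + 3/(-25)) - 10)*(-9649) = ((1 + 3 + 3*(-1/25)) - 10)*(-9649) = ((1 + 3 - 3/25) - 10)*(-9649) = (97/25 - 10)*(-9649) = -153/25*(-9649) = 1476297/25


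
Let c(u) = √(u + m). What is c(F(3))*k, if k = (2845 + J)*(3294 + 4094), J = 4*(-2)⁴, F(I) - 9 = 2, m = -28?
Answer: 21491692*I*√17 ≈ 8.8612e+7*I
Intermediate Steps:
F(I) = 11 (F(I) = 9 + 2 = 11)
J = 64 (J = 4*16 = 64)
c(u) = √(-28 + u) (c(u) = √(u - 28) = √(-28 + u))
k = 21491692 (k = (2845 + 64)*(3294 + 4094) = 2909*7388 = 21491692)
c(F(3))*k = √(-28 + 11)*21491692 = √(-17)*21491692 = (I*√17)*21491692 = 21491692*I*√17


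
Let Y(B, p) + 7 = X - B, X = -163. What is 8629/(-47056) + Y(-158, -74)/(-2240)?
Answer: -36649/205870 ≈ -0.17802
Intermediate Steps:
Y(B, p) = -170 - B (Y(B, p) = -7 + (-163 - B) = -170 - B)
8629/(-47056) + Y(-158, -74)/(-2240) = 8629/(-47056) + (-170 - 1*(-158))/(-2240) = 8629*(-1/47056) + (-170 + 158)*(-1/2240) = -8629/47056 - 12*(-1/2240) = -8629/47056 + 3/560 = -36649/205870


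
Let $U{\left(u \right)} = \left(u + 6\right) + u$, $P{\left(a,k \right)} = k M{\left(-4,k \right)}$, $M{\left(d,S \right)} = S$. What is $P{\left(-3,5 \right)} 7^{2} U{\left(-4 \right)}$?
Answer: $-2450$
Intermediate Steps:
$P{\left(a,k \right)} = k^{2}$ ($P{\left(a,k \right)} = k k = k^{2}$)
$U{\left(u \right)} = 6 + 2 u$ ($U{\left(u \right)} = \left(6 + u\right) + u = 6 + 2 u$)
$P{\left(-3,5 \right)} 7^{2} U{\left(-4 \right)} = 5^{2} \cdot 7^{2} \left(6 + 2 \left(-4\right)\right) = 25 \cdot 49 \left(6 - 8\right) = 1225 \left(-2\right) = -2450$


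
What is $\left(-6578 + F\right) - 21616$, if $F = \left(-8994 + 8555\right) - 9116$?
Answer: $-37749$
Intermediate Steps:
$F = -9555$ ($F = -439 - 9116 = -9555$)
$\left(-6578 + F\right) - 21616 = \left(-6578 - 9555\right) - 21616 = -16133 - 21616 = -37749$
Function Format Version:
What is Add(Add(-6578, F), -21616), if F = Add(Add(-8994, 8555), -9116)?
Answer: -37749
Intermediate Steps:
F = -9555 (F = Add(-439, -9116) = -9555)
Add(Add(-6578, F), -21616) = Add(Add(-6578, -9555), -21616) = Add(-16133, -21616) = -37749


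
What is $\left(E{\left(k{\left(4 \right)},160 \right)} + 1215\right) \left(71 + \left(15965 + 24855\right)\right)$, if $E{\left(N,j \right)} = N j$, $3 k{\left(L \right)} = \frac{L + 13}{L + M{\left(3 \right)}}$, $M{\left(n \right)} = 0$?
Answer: $\frac{176853575}{3} \approx 5.8951 \cdot 10^{7}$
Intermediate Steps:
$k{\left(L \right)} = \frac{13 + L}{3 L}$ ($k{\left(L \right)} = \frac{\left(L + 13\right) \frac{1}{L + 0}}{3} = \frac{\left(13 + L\right) \frac{1}{L}}{3} = \frac{\frac{1}{L} \left(13 + L\right)}{3} = \frac{13 + L}{3 L}$)
$\left(E{\left(k{\left(4 \right)},160 \right)} + 1215\right) \left(71 + \left(15965 + 24855\right)\right) = \left(\frac{13 + 4}{3 \cdot 4} \cdot 160 + 1215\right) \left(71 + \left(15965 + 24855\right)\right) = \left(\frac{1}{3} \cdot \frac{1}{4} \cdot 17 \cdot 160 + 1215\right) \left(71 + 40820\right) = \left(\frac{17}{12} \cdot 160 + 1215\right) 40891 = \left(\frac{680}{3} + 1215\right) 40891 = \frac{4325}{3} \cdot 40891 = \frac{176853575}{3}$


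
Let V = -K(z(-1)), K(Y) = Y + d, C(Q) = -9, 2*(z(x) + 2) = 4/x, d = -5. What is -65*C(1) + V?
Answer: 594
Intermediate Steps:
z(x) = -2 + 2/x (z(x) = -2 + (4/x)/2 = -2 + 2/x)
K(Y) = -5 + Y (K(Y) = Y - 5 = -5 + Y)
V = 9 (V = -(-5 + (-2 + 2/(-1))) = -(-5 + (-2 + 2*(-1))) = -(-5 + (-2 - 2)) = -(-5 - 4) = -1*(-9) = 9)
-65*C(1) + V = -65*(-9) + 9 = 585 + 9 = 594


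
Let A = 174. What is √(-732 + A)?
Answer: 3*I*√62 ≈ 23.622*I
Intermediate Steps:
√(-732 + A) = √(-732 + 174) = √(-558) = 3*I*√62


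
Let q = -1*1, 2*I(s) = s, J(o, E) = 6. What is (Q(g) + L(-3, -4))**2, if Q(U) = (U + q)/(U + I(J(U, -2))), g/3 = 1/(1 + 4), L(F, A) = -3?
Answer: 784/81 ≈ 9.6790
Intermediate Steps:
I(s) = s/2
q = -1
g = 3/5 (g = 3/(1 + 4) = 3/5 ≈ 0.60000)
Q(U) = (-1 + U)/(3 + U) (Q(U) = (U - 1)/(U + (1/2)*6) = (-1 + U)/(U + 3) = (-1 + U)/(3 + U))
(Q(g) + L(-3, -4))**2 = ((-1 + 3/5)/(3 + 3/5) - 3)**2 = (-2/5/(18/5) - 3)**2 = ((5/18)*(-2/5) - 3)**2 = (-1/9 - 3)**2 = (-28/9)**2 = 784/81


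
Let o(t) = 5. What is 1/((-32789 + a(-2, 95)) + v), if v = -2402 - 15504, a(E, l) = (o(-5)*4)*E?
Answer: -1/50735 ≈ -1.9710e-5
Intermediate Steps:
a(E, l) = 20*E (a(E, l) = (5*4)*E = 20*E)
v = -17906
1/((-32789 + a(-2, 95)) + v) = 1/((-32789 + 20*(-2)) - 17906) = 1/((-32789 - 40) - 17906) = 1/(-32829 - 17906) = 1/(-50735) = -1/50735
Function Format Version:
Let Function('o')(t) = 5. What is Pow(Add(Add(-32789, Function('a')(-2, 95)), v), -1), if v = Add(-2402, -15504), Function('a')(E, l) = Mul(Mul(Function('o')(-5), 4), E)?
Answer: Rational(-1, 50735) ≈ -1.9710e-5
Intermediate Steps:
Function('a')(E, l) = Mul(20, E) (Function('a')(E, l) = Mul(Mul(5, 4), E) = Mul(20, E))
v = -17906
Pow(Add(Add(-32789, Function('a')(-2, 95)), v), -1) = Pow(Add(Add(-32789, Mul(20, -2)), -17906), -1) = Pow(Add(Add(-32789, -40), -17906), -1) = Pow(Add(-32829, -17906), -1) = Pow(-50735, -1) = Rational(-1, 50735)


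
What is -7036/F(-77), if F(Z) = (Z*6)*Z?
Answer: -3518/17787 ≈ -0.19778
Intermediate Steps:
F(Z) = 6*Z**2 (F(Z) = (6*Z)*Z = 6*Z**2)
-7036/F(-77) = -7036/(6*(-77)**2) = -7036/(6*5929) = -7036/35574 = -7036*1/35574 = -3518/17787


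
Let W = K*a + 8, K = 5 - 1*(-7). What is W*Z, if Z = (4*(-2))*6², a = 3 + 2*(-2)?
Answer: 1152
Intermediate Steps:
K = 12 (K = 5 + 7 = 12)
a = -1 (a = 3 - 4 = -1)
W = -4 (W = 12*(-1) + 8 = -12 + 8 = -4)
Z = -288 (Z = -8*36 = -288)
W*Z = -4*(-288) = 1152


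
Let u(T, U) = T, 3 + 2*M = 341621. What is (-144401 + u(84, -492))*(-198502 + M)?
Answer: 3996570681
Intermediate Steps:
M = 170809 (M = -3/2 + (1/2)*341621 = -3/2 + 341621/2 = 170809)
(-144401 + u(84, -492))*(-198502 + M) = (-144401 + 84)*(-198502 + 170809) = -144317*(-27693) = 3996570681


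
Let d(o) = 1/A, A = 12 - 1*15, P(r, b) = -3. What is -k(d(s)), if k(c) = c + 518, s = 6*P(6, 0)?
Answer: -1553/3 ≈ -517.67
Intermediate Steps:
A = -3 (A = 12 - 15 = -3)
s = -18 (s = 6*(-3) = -18)
d(o) = -⅓ (d(o) = 1/(-3) = -⅓)
k(c) = 518 + c
-k(d(s)) = -(518 - ⅓) = -1*1553/3 = -1553/3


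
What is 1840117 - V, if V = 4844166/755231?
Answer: 1389708557861/755231 ≈ 1.8401e+6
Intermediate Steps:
V = 4844166/755231 (V = 4844166*(1/755231) = 4844166/755231 ≈ 6.4142)
1840117 - V = 1840117 - 1*4844166/755231 = 1840117 - 4844166/755231 = 1389708557861/755231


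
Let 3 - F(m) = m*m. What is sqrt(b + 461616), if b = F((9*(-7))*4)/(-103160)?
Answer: 3*sqrt(136458815985910)/51580 ≈ 679.42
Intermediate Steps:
F(m) = 3 - m**2 (F(m) = 3 - m*m = 3 - m**2)
b = 63501/103160 (b = (3 - ((9*(-7))*4)**2)/(-103160) = (3 - (-63*4)**2)*(-1/103160) = (3 - 1*(-252)**2)*(-1/103160) = (3 - 1*63504)*(-1/103160) = (3 - 63504)*(-1/103160) = -63501*(-1/103160) = 63501/103160 ≈ 0.61556)
sqrt(b + 461616) = sqrt(63501/103160 + 461616) = sqrt(47620370061/103160) = 3*sqrt(136458815985910)/51580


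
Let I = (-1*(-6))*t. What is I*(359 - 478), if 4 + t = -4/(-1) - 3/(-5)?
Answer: -2142/5 ≈ -428.40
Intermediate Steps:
t = ⅗ (t = -4 + (-4/(-1) - 3/(-5)) = -4 + (-4*(-1) - 3*(-⅕)) = -4 + (4 + ⅗) = -4 + 23/5 = ⅗ ≈ 0.60000)
I = 18/5 (I = -1*(-6)*(⅗) = 6*(⅗) = 18/5 ≈ 3.6000)
I*(359 - 478) = 18*(359 - 478)/5 = (18/5)*(-119) = -2142/5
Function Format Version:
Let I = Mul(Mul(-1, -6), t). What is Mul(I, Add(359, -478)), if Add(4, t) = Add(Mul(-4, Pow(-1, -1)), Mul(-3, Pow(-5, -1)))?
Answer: Rational(-2142, 5) ≈ -428.40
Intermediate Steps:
t = Rational(3, 5) (t = Add(-4, Add(Mul(-4, Pow(-1, -1)), Mul(-3, Pow(-5, -1)))) = Add(-4, Add(Mul(-4, -1), Mul(-3, Rational(-1, 5)))) = Add(-4, Add(4, Rational(3, 5))) = Add(-4, Rational(23, 5)) = Rational(3, 5) ≈ 0.60000)
I = Rational(18, 5) (I = Mul(Mul(-1, -6), Rational(3, 5)) = Mul(6, Rational(3, 5)) = Rational(18, 5) ≈ 3.6000)
Mul(I, Add(359, -478)) = Mul(Rational(18, 5), Add(359, -478)) = Mul(Rational(18, 5), -119) = Rational(-2142, 5)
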